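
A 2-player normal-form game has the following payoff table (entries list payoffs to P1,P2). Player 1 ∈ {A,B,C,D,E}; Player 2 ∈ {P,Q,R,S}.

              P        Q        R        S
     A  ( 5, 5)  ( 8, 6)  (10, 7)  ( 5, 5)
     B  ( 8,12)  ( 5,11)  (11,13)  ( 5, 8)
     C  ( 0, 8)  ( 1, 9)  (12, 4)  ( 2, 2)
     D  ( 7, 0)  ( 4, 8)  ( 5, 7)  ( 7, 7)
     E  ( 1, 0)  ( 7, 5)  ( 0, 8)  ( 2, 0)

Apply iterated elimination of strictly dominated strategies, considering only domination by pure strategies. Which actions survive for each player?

Survivors P1:{A,B,C} P2:{P,Q,R}

P1 drop E (A beats it: P:5>1 Q:8>7 R:10>0 S:5>2)
P2 drop S (Q beats it: A:6>5 B:11>8 C:9>2 D:8>7)
P1 drop D (B beats it: P:8>7 Q:5>4 R:11>5)
P1→{A,B,C} P2→{P,Q,R}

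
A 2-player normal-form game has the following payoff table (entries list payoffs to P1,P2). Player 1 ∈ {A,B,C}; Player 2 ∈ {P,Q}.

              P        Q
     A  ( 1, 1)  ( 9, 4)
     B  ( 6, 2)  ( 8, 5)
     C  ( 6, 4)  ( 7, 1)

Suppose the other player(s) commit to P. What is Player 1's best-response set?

u_1(A vs P) = 1
u_1(B vs P) = 6
u_1(C vs P) = 6
max payoff 6 at {B,C}

P1 best: {B,C}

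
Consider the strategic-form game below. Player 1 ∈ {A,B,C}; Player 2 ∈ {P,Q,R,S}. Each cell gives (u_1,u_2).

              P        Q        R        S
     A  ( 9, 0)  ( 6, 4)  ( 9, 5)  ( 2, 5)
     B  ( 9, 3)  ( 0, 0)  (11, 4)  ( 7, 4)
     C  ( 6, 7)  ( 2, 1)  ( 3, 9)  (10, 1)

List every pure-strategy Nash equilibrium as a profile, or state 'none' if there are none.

NE set: (B,R)

(A,P): not NE [P2→S gives 5>0]
(A,Q): not NE [P2→S gives 5>4]
(A,R): not NE [P1→B gives 11>9]
(A,S): not NE [P1→C gives 10>2]
(B,P): not NE [P2→S gives 4>3]
(B,Q): not NE [P1→A gives 6>0; P2→S gives 4>0]
(B,R): NE
(B,S): not NE [P1→C gives 10>7]
(C,P): not NE [P1→B gives 9>6; P2→R gives 9>7]
(C,Q): not NE [P1→A gives 6>2; P2→R gives 9>1]
(C,R): not NE [P1→B gives 11>3]
(C,S): not NE [P2→R gives 9>1]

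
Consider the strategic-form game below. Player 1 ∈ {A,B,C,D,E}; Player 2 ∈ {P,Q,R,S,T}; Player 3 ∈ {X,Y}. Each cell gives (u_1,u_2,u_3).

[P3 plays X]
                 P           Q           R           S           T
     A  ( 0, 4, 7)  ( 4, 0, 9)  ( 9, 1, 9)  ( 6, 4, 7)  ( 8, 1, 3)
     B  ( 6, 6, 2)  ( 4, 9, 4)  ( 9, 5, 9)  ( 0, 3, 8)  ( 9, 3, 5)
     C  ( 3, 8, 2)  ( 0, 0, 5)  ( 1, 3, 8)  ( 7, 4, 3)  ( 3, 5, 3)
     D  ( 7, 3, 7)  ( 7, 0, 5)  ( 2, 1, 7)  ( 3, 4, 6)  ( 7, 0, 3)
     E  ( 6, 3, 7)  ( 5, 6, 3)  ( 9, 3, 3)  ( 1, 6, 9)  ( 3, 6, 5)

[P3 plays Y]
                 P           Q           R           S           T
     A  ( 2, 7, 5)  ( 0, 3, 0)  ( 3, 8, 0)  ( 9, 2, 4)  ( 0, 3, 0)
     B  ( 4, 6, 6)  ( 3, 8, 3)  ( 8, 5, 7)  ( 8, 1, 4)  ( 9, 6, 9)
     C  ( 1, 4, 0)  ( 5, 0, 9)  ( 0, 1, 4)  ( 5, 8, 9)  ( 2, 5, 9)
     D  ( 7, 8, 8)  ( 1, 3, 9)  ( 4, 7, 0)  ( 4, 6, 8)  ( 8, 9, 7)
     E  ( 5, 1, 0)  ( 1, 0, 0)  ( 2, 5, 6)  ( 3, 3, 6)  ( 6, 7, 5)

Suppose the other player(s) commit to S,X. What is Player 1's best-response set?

u_1(A vs S,X) = 6
u_1(B vs S,X) = 0
u_1(C vs S,X) = 7
u_1(D vs S,X) = 3
u_1(E vs S,X) = 1
max payoff 7 at {C}

BR_1 = {C}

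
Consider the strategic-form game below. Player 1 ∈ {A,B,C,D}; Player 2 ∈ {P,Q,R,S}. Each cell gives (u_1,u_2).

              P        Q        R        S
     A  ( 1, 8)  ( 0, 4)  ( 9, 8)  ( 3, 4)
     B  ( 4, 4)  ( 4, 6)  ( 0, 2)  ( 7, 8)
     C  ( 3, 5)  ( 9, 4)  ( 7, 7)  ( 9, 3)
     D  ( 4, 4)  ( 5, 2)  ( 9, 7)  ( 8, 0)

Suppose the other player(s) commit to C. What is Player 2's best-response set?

u_2(P vs C) = 5
u_2(Q vs C) = 4
u_2(R vs C) = 7
u_2(S vs C) = 3
max payoff 7 at {R}

argmax u_2 = {R}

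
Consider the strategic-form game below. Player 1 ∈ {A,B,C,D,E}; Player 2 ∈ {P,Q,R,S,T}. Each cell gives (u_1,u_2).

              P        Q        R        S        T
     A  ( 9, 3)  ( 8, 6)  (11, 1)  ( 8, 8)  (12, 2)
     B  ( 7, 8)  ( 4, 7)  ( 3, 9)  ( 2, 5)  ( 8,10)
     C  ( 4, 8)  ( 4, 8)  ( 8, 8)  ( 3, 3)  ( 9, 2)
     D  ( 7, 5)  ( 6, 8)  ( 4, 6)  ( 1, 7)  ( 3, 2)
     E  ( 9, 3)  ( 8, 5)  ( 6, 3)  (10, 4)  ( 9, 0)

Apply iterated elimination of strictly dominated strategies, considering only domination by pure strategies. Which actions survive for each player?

Remaining: P1:{A,E} P2:{Q,S}

P1 drop B (A beats it: P:9>7 Q:8>4 R:11>3 S:8>2 T:12>8)
P1 drop C (A beats it: P:9>4 Q:8>4 R:11>8 S:8>3 T:12>9)
P1 drop D (A beats it: P:9>7 Q:8>6 R:11>4 S:8>1 T:12>3)
P2 drop P (Q beats it: A:6>3 E:5>3)
P2 drop R (Q beats it: A:6>1 E:5>3)
P2 drop T (Q beats it: A:6>2 E:5>0)
P1→{A,E} P2→{Q,S}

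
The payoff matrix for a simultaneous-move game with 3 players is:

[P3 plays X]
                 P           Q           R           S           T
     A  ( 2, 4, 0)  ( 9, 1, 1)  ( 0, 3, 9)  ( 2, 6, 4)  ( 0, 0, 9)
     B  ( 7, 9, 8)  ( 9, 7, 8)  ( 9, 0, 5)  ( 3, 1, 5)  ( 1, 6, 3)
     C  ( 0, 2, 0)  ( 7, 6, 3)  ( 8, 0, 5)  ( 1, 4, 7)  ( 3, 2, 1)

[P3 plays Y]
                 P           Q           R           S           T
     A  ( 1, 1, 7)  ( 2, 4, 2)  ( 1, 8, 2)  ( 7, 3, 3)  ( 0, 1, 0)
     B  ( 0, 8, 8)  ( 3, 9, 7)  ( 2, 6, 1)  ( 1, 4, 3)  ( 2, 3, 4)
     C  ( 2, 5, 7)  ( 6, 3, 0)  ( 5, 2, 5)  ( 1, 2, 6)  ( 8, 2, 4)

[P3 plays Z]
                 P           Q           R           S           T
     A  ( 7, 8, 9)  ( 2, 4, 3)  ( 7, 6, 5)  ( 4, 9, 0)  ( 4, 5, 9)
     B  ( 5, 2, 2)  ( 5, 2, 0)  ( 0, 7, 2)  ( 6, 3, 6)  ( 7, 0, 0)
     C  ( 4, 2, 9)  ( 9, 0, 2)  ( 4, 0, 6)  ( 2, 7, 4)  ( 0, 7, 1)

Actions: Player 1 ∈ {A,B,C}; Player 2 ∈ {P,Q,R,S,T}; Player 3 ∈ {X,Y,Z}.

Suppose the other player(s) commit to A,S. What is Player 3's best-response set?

argmax u_3 = {X}

u_3(X vs A,S) = 4
u_3(Y vs A,S) = 3
u_3(Z vs A,S) = 0
max payoff 4 at {X}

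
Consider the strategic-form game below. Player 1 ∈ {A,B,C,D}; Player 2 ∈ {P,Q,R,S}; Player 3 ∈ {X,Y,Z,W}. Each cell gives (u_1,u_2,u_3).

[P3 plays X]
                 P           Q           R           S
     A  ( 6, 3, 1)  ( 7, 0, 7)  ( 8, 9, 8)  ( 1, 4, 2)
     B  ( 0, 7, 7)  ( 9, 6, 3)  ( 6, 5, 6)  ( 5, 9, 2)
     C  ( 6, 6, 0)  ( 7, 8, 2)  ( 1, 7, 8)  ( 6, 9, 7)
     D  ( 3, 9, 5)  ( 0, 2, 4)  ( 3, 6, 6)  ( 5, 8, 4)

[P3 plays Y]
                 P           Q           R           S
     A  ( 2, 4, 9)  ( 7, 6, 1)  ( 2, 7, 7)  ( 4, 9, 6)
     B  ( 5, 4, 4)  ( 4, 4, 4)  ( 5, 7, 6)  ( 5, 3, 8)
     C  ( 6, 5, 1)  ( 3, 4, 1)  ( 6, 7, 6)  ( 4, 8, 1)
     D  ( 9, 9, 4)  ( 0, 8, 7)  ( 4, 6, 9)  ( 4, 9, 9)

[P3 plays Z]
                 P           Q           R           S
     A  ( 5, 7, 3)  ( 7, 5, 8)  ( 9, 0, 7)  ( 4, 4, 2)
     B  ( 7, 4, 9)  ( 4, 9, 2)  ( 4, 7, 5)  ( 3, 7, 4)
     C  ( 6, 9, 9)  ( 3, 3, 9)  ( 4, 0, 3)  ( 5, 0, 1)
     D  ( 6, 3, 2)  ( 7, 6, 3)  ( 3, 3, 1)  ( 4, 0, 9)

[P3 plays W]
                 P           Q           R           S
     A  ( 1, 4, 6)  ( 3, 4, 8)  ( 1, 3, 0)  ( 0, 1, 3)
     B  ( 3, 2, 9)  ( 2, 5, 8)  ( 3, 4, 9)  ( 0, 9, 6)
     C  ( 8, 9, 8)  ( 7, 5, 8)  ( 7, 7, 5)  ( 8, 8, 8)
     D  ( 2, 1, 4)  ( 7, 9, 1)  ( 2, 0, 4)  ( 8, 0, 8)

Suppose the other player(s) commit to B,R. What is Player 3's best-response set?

BR_3 = {W}

u_3(X vs B,R) = 6
u_3(Y vs B,R) = 6
u_3(Z vs B,R) = 5
u_3(W vs B,R) = 9
max payoff 9 at {W}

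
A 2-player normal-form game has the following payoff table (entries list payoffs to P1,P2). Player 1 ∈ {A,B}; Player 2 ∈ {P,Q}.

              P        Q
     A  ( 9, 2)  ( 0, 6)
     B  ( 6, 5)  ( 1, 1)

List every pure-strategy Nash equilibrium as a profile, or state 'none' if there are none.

PSNE: ∅

(A,P): not NE [P2→Q gives 6>2]
(A,Q): not NE [P1→B gives 1>0]
(B,P): not NE [P1→A gives 9>6]
(B,Q): not NE [P2→P gives 5>1]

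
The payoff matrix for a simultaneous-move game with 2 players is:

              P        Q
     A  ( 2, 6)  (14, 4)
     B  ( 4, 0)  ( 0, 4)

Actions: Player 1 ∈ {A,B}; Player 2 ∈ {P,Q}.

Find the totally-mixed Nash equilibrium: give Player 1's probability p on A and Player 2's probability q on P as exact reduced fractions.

P1 indiff ⇒ q·2+(1-q)·14 = q·4+(1-q)·0 ⇒ q(-2) = (1-q)(-14) ⇒ q = 7/8
P2 indiff ⇒ p·6+(1-p)·0 = p·4+(1-p)·4 ⇒ p(2) = (1-p)(4) ⇒ p = 2/3

(p,q) = (2/3, 7/8)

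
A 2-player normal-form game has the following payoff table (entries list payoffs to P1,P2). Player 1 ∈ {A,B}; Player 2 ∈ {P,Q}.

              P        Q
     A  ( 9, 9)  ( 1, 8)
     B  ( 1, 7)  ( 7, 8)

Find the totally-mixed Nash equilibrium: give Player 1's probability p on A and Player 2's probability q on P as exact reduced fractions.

P1 indiff ⇒ q·9+(1-q)·1 = q·1+(1-q)·7 ⇒ q(8) = (1-q)(6) ⇒ q = 3/7
P2 indiff ⇒ p·9+(1-p)·7 = p·8+(1-p)·8 ⇒ p(1) = (1-p)(1) ⇒ p = 1/2

P1 mixes 1/2 on A; P2 mixes 3/7 on P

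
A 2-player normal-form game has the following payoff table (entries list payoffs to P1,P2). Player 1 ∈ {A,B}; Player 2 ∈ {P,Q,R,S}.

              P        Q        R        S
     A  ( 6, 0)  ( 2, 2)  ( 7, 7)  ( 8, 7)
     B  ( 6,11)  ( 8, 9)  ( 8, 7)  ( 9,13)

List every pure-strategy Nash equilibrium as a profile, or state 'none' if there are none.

NE set: (B,S)

(A,P): not NE [P2→S gives 7>0]
(A,Q): not NE [P1→B gives 8>2; P2→S gives 7>2]
(A,R): not NE [P1→B gives 8>7]
(A,S): not NE [P1→B gives 9>8]
(B,P): not NE [P2→S gives 13>11]
(B,Q): not NE [P2→S gives 13>9]
(B,R): not NE [P2→S gives 13>7]
(B,S): NE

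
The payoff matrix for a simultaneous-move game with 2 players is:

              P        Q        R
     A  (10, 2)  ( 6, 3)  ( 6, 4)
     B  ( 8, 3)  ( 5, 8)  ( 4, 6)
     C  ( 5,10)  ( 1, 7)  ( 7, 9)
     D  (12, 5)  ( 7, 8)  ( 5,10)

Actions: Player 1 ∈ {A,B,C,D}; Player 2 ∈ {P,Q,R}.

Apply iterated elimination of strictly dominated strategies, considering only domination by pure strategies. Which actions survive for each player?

P1 drop B (A beats it: P:10>8 Q:6>5 R:6>4)
P2 drop Q (R beats it: A:4>3 C:9>7 D:10>8)
P1→{A,C,D} P2→{P,R}

Remaining: P1:{A,C,D} P2:{P,R}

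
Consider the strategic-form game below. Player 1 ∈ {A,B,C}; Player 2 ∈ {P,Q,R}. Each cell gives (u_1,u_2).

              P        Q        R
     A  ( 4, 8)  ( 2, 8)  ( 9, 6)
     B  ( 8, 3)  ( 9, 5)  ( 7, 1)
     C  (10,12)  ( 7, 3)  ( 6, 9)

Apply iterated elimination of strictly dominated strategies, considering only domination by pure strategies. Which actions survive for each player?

IESDS → P1:{B,C} P2:{P,Q}

P2 drop R (P beats it: A:8>6 B:3>1 C:12>9)
P1 drop A (B beats it: P:8>4 Q:9>2)
P1→{B,C} P2→{P,Q}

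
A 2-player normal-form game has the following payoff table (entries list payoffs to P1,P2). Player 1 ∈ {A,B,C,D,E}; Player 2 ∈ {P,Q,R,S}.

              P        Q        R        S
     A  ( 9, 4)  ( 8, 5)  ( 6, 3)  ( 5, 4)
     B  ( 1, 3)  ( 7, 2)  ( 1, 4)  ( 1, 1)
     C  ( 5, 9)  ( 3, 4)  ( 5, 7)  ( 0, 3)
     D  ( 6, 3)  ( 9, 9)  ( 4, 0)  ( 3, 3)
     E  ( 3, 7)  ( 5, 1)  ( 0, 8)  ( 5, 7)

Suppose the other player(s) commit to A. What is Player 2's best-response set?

u_2(P vs A) = 4
u_2(Q vs A) = 5
u_2(R vs A) = 3
u_2(S vs A) = 4
max payoff 5 at {Q}

P2 best: {Q}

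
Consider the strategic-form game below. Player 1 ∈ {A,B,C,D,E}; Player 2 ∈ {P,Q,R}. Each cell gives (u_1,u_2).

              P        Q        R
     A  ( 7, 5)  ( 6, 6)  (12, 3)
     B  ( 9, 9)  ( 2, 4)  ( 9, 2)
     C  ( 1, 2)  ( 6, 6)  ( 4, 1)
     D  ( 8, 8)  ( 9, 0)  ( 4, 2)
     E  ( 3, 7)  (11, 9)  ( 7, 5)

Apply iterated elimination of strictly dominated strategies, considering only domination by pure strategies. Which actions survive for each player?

P1 drop C (E beats it: P:3>1 Q:11>6 R:7>4)
P2 drop R (P beats it: A:5>3 B:9>2 D:8>2 E:7>5)
P1 drop A (D beats it: P:8>7 Q:9>6)
P1→{B,D,E} P2→{P,Q}

Remaining: P1:{B,D,E} P2:{P,Q}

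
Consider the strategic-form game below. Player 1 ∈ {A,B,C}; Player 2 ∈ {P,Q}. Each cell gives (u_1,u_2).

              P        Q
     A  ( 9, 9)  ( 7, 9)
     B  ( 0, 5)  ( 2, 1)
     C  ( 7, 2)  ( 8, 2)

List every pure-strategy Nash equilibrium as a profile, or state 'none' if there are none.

PSNE = {(A,P), (C,Q)}

(A,P): NE
(A,Q): not NE [P1→C gives 8>7]
(B,P): not NE [P1→A gives 9>0]
(B,Q): not NE [P1→C gives 8>2; P2→P gives 5>1]
(C,P): not NE [P1→A gives 9>7]
(C,Q): NE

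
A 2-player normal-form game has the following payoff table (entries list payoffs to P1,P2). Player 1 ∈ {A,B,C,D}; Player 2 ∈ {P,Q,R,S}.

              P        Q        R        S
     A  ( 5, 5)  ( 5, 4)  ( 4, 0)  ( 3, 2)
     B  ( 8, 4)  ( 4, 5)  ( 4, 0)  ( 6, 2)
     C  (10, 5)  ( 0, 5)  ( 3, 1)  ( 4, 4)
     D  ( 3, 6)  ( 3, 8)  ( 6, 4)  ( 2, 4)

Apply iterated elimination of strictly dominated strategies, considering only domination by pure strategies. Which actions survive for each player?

Survivors P1:{A,B,C} P2:{P,Q}

P2 drop R (P beats it: A:5>0 B:4>0 C:5>1 D:6>4)
P1 drop D (A beats it: P:5>3 Q:5>3 S:3>2)
P2 drop S (P beats it: A:5>2 B:4>2 C:5>4)
P1→{A,B,C} P2→{P,Q}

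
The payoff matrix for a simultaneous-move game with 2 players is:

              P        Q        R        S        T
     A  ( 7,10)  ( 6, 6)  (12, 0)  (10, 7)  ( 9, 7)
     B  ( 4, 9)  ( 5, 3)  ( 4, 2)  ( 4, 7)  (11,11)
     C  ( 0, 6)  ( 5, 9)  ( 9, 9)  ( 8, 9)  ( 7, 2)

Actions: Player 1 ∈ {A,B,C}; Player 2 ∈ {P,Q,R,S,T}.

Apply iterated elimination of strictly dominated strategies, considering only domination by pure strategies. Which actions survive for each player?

P1 drop C (A beats it: P:7>0 Q:6>5 R:12>9 S:10>8 T:9>7)
P2 drop Q (P beats it: A:10>6 B:9>3)
P2 drop R (P beats it: A:10>0 B:9>2)
P2 drop S (P beats it: A:10>7 B:9>7)
P1→{A,B} P2→{P,T}

Survivors P1:{A,B} P2:{P,T}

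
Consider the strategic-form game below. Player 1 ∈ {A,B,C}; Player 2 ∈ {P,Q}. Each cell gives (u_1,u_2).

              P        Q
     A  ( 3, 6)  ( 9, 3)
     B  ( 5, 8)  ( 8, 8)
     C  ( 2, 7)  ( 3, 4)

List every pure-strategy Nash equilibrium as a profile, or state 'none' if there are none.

PSNE = {(B,P)}

(A,P): not NE [P1→B gives 5>3]
(A,Q): not NE [P2→P gives 6>3]
(B,P): NE
(B,Q): not NE [P1→A gives 9>8]
(C,P): not NE [P1→B gives 5>2]
(C,Q): not NE [P1→A gives 9>3; P2→P gives 7>4]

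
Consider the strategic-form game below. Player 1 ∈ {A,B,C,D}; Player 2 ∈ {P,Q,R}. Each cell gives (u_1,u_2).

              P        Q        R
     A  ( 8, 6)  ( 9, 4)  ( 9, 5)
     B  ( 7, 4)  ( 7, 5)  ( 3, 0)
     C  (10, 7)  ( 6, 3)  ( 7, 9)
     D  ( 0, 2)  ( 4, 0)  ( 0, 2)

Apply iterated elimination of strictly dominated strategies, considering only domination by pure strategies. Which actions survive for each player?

Survivors P1:{A,C} P2:{P,R}

P1 drop B (A beats it: P:8>7 Q:9>7 R:9>3)
P1 drop D (A beats it: P:8>0 Q:9>4 R:9>0)
P2 drop Q (P beats it: A:6>4 C:7>3)
P1→{A,C} P2→{P,R}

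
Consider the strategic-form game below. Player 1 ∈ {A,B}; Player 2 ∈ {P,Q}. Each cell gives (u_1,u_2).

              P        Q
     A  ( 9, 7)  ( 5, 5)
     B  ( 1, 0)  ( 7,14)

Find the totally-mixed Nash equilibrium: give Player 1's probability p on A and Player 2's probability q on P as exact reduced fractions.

P1 indiff ⇒ q·9+(1-q)·5 = q·1+(1-q)·7 ⇒ q(8) = (1-q)(2) ⇒ q = 1/5
P2 indiff ⇒ p·7+(1-p)·0 = p·5+(1-p)·14 ⇒ p(2) = (1-p)(14) ⇒ p = 7/8

p=7/8, q=1/5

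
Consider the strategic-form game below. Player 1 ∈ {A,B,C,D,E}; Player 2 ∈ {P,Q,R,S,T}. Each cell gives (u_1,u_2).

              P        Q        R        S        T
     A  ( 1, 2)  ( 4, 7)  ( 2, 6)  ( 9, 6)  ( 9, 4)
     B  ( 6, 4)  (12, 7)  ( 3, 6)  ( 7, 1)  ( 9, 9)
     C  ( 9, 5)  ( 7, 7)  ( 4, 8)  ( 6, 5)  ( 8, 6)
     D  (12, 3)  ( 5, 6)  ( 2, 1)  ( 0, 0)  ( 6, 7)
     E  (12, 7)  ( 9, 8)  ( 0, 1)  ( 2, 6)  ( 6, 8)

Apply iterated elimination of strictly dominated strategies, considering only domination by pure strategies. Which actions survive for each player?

P2 drop P (Q beats it: A:7>2 B:7>4 C:7>5 D:6>3 E:8>7)
P1 drop D (B beats it: Q:12>5 R:3>2 S:7>0 T:9>6)
P1 drop E (B beats it: Q:12>9 R:3>0 S:7>2 T:9>6)
P2 drop S (Q beats it: A:7>6 B:7>1 C:7>5)
P1→{A,B,C} P2→{Q,R,T}

Remaining: P1:{A,B,C} P2:{Q,R,T}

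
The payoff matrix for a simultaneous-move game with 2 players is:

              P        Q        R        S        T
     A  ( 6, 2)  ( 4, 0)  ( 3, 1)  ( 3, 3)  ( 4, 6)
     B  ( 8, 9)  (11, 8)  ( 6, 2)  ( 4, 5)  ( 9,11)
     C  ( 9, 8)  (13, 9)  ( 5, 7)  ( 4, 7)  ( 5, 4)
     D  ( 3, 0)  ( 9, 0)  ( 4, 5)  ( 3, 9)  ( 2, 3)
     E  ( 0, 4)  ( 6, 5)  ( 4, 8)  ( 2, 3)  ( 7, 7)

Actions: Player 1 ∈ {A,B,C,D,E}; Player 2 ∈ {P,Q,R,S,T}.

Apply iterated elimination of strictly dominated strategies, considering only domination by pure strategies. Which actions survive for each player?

IESDS → P1:{B,C} P2:{P,Q,T}

P1 drop A (B beats it: P:8>6 Q:11>4 R:6>3 S:4>3 T:9>4)
P1 drop D (B beats it: P:8>3 Q:11>9 R:6>4 S:4>3 T:9>2)
P1 drop E (B beats it: P:8>0 Q:11>6 R:6>4 S:4>2 T:9>7)
P2 drop R (P beats it: B:9>2 C:8>7)
P2 drop S (P beats it: B:9>5 C:8>7)
P1→{B,C} P2→{P,Q,T}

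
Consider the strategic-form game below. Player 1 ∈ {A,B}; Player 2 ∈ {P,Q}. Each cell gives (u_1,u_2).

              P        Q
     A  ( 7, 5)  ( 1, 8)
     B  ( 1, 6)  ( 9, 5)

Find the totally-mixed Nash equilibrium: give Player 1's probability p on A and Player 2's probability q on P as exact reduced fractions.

(p,q) = (1/4, 4/7)

P1 indiff ⇒ q·7+(1-q)·1 = q·1+(1-q)·9 ⇒ q(6) = (1-q)(8) ⇒ q = 4/7
P2 indiff ⇒ p·5+(1-p)·6 = p·8+(1-p)·5 ⇒ p(-3) = (1-p)(-1) ⇒ p = 1/4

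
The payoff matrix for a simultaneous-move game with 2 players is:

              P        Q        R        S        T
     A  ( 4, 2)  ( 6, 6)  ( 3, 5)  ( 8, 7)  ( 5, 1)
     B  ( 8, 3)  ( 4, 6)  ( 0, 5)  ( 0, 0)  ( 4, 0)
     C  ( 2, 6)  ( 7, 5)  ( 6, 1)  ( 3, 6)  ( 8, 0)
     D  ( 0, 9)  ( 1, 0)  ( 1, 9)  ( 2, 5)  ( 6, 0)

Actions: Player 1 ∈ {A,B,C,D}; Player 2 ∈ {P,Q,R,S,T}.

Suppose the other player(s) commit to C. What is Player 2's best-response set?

BR_2 = {P,S}

u_2(P vs C) = 6
u_2(Q vs C) = 5
u_2(R vs C) = 1
u_2(S vs C) = 6
u_2(T vs C) = 0
max payoff 6 at {P,S}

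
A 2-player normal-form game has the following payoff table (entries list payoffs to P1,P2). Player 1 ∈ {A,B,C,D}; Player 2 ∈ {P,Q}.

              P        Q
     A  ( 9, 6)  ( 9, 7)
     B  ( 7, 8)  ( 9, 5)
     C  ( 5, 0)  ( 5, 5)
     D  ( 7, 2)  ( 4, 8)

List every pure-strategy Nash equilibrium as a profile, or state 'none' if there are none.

NE set: (A,Q)

(A,P): not NE [P2→Q gives 7>6]
(A,Q): NE
(B,P): not NE [P1→A gives 9>7]
(B,Q): not NE [P2→P gives 8>5]
(C,P): not NE [P1→A gives 9>5; P2→Q gives 5>0]
(C,Q): not NE [P1→B gives 9>5]
(D,P): not NE [P1→A gives 9>7; P2→Q gives 8>2]
(D,Q): not NE [P1→B gives 9>4]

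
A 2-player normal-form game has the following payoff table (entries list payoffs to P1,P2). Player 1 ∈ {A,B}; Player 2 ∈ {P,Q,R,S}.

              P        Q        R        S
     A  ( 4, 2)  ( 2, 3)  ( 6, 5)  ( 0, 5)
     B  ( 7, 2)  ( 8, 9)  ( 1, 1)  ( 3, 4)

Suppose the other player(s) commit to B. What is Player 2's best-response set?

u_2(P vs B) = 2
u_2(Q vs B) = 9
u_2(R vs B) = 1
u_2(S vs B) = 4
max payoff 9 at {Q}

P2 best: {Q}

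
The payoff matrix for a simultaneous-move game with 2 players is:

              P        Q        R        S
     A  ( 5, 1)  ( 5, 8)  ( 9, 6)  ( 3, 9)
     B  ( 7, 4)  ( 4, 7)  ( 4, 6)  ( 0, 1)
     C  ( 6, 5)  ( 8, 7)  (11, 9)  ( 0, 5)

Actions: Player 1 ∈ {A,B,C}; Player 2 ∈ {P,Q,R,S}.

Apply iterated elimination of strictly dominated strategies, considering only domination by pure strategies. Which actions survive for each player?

P2 drop P (Q beats it: A:8>1 B:7>4 C:7>5)
P1 drop B (A beats it: Q:5>4 R:9>4 S:3>0)
P1→{A,C} P2→{Q,R,S}

IESDS → P1:{A,C} P2:{Q,R,S}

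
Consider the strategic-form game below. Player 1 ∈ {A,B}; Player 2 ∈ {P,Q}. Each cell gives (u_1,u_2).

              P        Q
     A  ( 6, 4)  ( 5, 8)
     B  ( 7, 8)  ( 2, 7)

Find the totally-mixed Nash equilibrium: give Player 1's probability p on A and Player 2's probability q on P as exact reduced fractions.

p=1/5, q=3/4

P1 indiff ⇒ q·6+(1-q)·5 = q·7+(1-q)·2 ⇒ q(-1) = (1-q)(-3) ⇒ q = 3/4
P2 indiff ⇒ p·4+(1-p)·8 = p·8+(1-p)·7 ⇒ p(-4) = (1-p)(-1) ⇒ p = 1/5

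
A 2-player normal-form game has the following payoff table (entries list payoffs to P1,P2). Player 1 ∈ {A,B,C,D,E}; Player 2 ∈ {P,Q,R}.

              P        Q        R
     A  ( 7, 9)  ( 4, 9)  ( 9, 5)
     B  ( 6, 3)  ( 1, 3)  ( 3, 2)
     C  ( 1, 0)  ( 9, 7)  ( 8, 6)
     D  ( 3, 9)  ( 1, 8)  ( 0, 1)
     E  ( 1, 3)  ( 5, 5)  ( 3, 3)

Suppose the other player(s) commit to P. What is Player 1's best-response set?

argmax u_1 = {A}

u_1(A vs P) = 7
u_1(B vs P) = 6
u_1(C vs P) = 1
u_1(D vs P) = 3
u_1(E vs P) = 1
max payoff 7 at {A}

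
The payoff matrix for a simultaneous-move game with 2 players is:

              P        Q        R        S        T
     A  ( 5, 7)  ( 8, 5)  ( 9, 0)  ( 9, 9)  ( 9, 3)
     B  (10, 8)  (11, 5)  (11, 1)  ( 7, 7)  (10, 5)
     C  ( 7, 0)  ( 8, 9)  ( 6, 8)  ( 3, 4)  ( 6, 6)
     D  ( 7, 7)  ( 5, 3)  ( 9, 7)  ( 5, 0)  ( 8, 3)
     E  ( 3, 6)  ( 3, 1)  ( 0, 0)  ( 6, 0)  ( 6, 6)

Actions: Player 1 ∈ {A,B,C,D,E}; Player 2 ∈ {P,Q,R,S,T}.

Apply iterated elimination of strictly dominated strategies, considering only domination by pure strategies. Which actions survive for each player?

P1 drop C (B beats it: P:10>7 Q:11>8 R:11>6 S:7>3 T:10>6)
P1 drop D (B beats it: P:10>7 Q:11>5 R:11>9 S:7>5 T:10>8)
P1 drop E (A beats it: P:5>3 Q:8>3 R:9>0 S:9>6 T:9>6)
P2 drop Q (P beats it: A:7>5 B:8>5)
P2 drop R (P beats it: A:7>0 B:8>1)
P2 drop T (P beats it: A:7>3 B:8>5)
P1→{A,B} P2→{P,S}

IESDS → P1:{A,B} P2:{P,S}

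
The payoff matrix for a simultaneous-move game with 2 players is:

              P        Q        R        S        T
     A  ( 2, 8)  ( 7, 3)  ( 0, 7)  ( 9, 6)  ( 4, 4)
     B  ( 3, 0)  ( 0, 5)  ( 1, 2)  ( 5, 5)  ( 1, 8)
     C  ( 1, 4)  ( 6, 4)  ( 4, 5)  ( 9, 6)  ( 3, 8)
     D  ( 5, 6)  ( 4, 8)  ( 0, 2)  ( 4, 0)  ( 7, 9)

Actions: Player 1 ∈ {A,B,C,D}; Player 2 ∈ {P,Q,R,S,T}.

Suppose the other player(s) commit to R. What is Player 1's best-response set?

BR_1 = {C}

u_1(A vs R) = 0
u_1(B vs R) = 1
u_1(C vs R) = 4
u_1(D vs R) = 0
max payoff 4 at {C}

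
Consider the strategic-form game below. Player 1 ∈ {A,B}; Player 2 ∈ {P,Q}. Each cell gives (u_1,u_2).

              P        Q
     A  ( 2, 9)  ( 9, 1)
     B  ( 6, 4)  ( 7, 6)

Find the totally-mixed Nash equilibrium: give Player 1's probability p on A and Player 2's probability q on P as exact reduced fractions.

P1 indiff ⇒ q·2+(1-q)·9 = q·6+(1-q)·7 ⇒ q(-4) = (1-q)(-2) ⇒ q = 1/3
P2 indiff ⇒ p·9+(1-p)·4 = p·1+(1-p)·6 ⇒ p(8) = (1-p)(2) ⇒ p = 1/5

P1 mixes 1/5 on A; P2 mixes 1/3 on P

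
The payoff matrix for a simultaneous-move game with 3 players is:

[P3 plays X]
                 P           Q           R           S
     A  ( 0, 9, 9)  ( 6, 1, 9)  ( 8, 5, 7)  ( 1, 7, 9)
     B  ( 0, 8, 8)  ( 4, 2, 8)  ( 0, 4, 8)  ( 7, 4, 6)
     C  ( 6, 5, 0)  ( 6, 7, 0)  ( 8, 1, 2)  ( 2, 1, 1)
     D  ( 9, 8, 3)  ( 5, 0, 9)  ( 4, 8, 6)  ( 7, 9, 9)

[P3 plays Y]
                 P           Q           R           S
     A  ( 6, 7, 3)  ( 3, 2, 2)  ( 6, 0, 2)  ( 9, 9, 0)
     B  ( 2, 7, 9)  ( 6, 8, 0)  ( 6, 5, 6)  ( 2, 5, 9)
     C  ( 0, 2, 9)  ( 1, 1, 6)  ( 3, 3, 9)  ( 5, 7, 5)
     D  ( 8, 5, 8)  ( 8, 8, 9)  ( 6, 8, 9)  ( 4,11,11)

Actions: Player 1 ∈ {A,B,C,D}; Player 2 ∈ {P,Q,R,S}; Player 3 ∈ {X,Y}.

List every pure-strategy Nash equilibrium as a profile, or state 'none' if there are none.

(A,P,X): not NE [P1→D gives 9>0]
(A,P,Y): not NE [P1→D gives 8>6; P2→S gives 9>7; P3→X gives 9>3]
(A,Q,X): not NE [P2→P gives 9>1]
(A,Q,Y): not NE [P1→D gives 8>3; P2→S gives 9>2; P3→X gives 9>2]
(A,R,X): not NE [P2→P gives 9>5]
(A,R,Y): not NE [P2→S gives 9>0; P3→X gives 7>2]
(A,S,X): not NE [P1→D gives 7>1; P2→P gives 9>7]
(A,S,Y): not NE [P3→X gives 9>0]
(B,P,X): not NE [P1→D gives 9>0; P3→Y gives 9>8]
(B,P,Y): not NE [P1→D gives 8>2; P2→Q gives 8>7]
(B,Q,X): not NE [P1→C gives 6>4; P2→P gives 8>2]
(B,Q,Y): not NE [P1→D gives 8>6; P3→X gives 8>0]
(B,R,X): not NE [P1→C gives 8>0; P2→P gives 8>4]
(B,R,Y): not NE [P2→Q gives 8>5; P3→X gives 8>6]
(B,S,X): not NE [P2→P gives 8>4; P3→Y gives 9>6]
(B,S,Y): not NE [P1→A gives 9>2; P2→Q gives 8>5]
(C,P,X): not NE [P1→D gives 9>6; P2→Q gives 7>5; P3→Y gives 9>0]
(C,P,Y): not NE [P1→D gives 8>0; P2→S gives 7>2]
(C,Q,X): not NE [P3→Y gives 6>0]
(C,Q,Y): not NE [P1→D gives 8>1; P2→S gives 7>1]
(C,R,X): not NE [P2→Q gives 7>1; P3→Y gives 9>2]
(C,R,Y): not NE [P1→D gives 6>3; P2→S gives 7>3]
(C,S,X): not NE [P1→D gives 7>2; P2→Q gives 7>1; P3→Y gives 5>1]
(C,S,Y): not NE [P1→A gives 9>5]
(D,P,X): not NE [P2→S gives 9>8; P3→Y gives 8>3]
(D,P,Y): not NE [P2→S gives 11>5]
(D,Q,X): not NE [P1→C gives 6>5; P2→S gives 9>0]
(D,Q,Y): not NE [P2→S gives 11>8]
(D,R,X): not NE [P1→C gives 8>4; P2→S gives 9>8; P3→Y gives 9>6]
(D,R,Y): not NE [P2→S gives 11>8]
(D,S,X): not NE [P3→Y gives 11>9]
(D,S,Y): not NE [P1→A gives 9>4]

No pure NE.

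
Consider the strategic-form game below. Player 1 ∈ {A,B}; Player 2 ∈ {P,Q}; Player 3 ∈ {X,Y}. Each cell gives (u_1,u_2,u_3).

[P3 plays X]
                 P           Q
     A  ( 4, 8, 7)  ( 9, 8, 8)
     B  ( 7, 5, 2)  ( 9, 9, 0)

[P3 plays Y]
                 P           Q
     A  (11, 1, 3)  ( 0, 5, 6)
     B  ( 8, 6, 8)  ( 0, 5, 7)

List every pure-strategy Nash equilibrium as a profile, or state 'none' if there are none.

PSNE = {(A,Q,X)}

(A,P,X): not NE [P1→B gives 7>4]
(A,P,Y): not NE [P2→Q gives 5>1; P3→X gives 7>3]
(A,Q,X): NE
(A,Q,Y): not NE [P3→X gives 8>6]
(B,P,X): not NE [P2→Q gives 9>5; P3→Y gives 8>2]
(B,P,Y): not NE [P1→A gives 11>8]
(B,Q,X): not NE [P3→Y gives 7>0]
(B,Q,Y): not NE [P2→P gives 6>5]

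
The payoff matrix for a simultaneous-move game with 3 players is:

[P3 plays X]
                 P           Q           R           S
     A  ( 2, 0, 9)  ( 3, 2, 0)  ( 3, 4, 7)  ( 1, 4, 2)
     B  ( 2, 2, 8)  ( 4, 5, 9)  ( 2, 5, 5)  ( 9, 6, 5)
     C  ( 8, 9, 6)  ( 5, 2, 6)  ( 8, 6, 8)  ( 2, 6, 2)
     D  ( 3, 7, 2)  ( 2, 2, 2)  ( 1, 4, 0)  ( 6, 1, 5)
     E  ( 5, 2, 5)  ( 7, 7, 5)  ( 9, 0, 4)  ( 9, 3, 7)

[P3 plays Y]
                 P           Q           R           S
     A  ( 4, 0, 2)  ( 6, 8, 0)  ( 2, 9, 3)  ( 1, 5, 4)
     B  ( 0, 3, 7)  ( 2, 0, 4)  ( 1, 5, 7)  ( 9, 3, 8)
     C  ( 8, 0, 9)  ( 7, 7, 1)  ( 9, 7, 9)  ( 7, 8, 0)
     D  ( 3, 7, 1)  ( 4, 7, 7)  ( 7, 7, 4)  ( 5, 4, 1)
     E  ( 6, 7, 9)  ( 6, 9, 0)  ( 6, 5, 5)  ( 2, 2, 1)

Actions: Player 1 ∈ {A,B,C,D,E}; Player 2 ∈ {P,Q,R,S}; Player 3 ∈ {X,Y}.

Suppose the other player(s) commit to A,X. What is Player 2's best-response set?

P2 best: {R,S}

u_2(P vs A,X) = 0
u_2(Q vs A,X) = 2
u_2(R vs A,X) = 4
u_2(S vs A,X) = 4
max payoff 4 at {R,S}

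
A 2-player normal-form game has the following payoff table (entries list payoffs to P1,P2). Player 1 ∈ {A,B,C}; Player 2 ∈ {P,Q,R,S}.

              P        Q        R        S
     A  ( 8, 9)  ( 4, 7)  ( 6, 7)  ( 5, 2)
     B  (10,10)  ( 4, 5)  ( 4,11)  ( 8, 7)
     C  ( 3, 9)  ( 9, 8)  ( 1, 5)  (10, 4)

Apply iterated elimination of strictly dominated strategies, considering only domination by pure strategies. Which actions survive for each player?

P2 drop Q (P beats it: A:9>7 B:10>5 C:9>8)
P2 drop S (P beats it: A:9>2 B:10>7 C:9>4)
P1 drop C (A beats it: P:8>3 R:6>1)
P1→{A,B} P2→{P,R}

Remaining: P1:{A,B} P2:{P,R}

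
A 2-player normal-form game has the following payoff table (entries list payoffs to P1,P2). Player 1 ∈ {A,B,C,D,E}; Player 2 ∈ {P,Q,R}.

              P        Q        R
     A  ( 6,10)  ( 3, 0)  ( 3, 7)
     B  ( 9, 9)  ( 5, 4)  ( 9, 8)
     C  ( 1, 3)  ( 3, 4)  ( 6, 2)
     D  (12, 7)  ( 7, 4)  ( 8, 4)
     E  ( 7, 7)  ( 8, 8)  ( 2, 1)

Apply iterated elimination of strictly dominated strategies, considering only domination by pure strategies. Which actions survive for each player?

P1 drop A (B beats it: P:9>6 Q:5>3 R:9>3)
P1 drop C (B beats it: P:9>1 Q:5>3 R:9>6)
P2 drop R (P beats it: B:9>8 D:7>4 E:7>1)
P1 drop B (D beats it: P:12>9 Q:7>5)
P1→{D,E} P2→{P,Q}

Remaining: P1:{D,E} P2:{P,Q}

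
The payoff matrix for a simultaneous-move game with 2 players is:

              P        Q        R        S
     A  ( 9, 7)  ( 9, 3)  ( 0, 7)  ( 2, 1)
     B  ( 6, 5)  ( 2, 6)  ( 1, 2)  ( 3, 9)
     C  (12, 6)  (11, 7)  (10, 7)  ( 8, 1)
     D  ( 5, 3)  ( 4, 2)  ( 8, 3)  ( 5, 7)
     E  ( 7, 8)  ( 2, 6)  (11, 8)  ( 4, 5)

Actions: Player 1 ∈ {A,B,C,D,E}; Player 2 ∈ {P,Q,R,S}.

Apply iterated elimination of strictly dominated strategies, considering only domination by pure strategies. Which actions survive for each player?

P1 drop A (C beats it: P:12>9 Q:11>9 R:10>0 S:8>2)
P1 drop B (C beats it: P:12>6 Q:11>2 R:10>1 S:8>3)
P1 drop D (C beats it: P:12>5 Q:11>4 R:10>8 S:8>5)
P2 drop S (P beats it: C:6>1 E:8>5)
P1→{C,E} P2→{P,Q,R}

Survivors P1:{C,E} P2:{P,Q,R}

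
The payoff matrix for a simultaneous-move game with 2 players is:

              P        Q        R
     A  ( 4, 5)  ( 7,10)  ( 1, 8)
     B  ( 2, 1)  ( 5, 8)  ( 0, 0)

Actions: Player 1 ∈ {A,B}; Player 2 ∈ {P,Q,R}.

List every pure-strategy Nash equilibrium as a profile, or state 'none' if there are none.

(A,P): not NE [P2→Q gives 10>5]
(A,Q): NE
(A,R): not NE [P2→Q gives 10>8]
(B,P): not NE [P1→A gives 4>2; P2→Q gives 8>1]
(B,Q): not NE [P1→A gives 7>5]
(B,R): not NE [P1→A gives 1>0; P2→Q gives 8>0]

NE set: (A,Q)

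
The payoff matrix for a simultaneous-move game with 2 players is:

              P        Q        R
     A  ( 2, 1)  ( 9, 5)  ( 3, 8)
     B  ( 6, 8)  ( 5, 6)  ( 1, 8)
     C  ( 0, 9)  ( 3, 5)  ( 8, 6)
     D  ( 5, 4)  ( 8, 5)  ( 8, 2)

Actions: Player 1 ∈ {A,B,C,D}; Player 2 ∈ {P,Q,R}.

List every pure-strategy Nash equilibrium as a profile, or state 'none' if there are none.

(A,P): not NE [P1→B gives 6>2; P2→R gives 8>1]
(A,Q): not NE [P2→R gives 8>5]
(A,R): not NE [P1→D gives 8>3]
(B,P): NE
(B,Q): not NE [P1→A gives 9>5; P2→R gives 8>6]
(B,R): not NE [P1→D gives 8>1]
(C,P): not NE [P1→B gives 6>0]
(C,Q): not NE [P1→A gives 9>3; P2→P gives 9>5]
(C,R): not NE [P2→P gives 9>6]
(D,P): not NE [P1→B gives 6>5; P2→Q gives 5>4]
(D,Q): not NE [P1→A gives 9>8]
(D,R): not NE [P2→Q gives 5>2]

Nash profiles: (B,P)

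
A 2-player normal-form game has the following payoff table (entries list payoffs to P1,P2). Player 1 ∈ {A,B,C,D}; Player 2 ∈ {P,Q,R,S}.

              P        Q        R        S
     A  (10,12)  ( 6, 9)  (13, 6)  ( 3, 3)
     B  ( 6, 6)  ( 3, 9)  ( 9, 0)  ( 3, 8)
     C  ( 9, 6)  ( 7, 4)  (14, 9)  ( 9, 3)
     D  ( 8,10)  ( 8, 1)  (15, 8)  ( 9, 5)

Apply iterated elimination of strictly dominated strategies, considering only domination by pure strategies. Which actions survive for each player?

IESDS → P1:{A,C,D} P2:{P,R}

P1 drop B (C beats it: P:9>6 Q:7>3 R:14>9 S:9>3)
P2 drop Q (P beats it: A:12>9 C:6>4 D:10>1)
P2 drop S (P beats it: A:12>3 C:6>3 D:10>5)
P1→{A,C,D} P2→{P,R}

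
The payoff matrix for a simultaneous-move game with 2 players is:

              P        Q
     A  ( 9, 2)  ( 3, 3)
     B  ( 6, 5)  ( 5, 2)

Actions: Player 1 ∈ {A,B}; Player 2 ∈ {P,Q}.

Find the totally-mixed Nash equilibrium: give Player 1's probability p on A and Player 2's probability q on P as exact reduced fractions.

(p,q) = (3/4, 2/5)

P1 indiff ⇒ q·9+(1-q)·3 = q·6+(1-q)·5 ⇒ q(3) = (1-q)(2) ⇒ q = 2/5
P2 indiff ⇒ p·2+(1-p)·5 = p·3+(1-p)·2 ⇒ p(-1) = (1-p)(-3) ⇒ p = 3/4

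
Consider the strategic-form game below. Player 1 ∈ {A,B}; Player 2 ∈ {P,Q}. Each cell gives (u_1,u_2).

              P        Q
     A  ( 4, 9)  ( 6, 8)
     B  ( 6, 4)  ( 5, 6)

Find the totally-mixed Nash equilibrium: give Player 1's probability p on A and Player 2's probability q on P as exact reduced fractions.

P1 indiff ⇒ q·4+(1-q)·6 = q·6+(1-q)·5 ⇒ q(-2) = (1-q)(-1) ⇒ q = 1/3
P2 indiff ⇒ p·9+(1-p)·4 = p·8+(1-p)·6 ⇒ p(1) = (1-p)(2) ⇒ p = 2/3

P1 mixes 2/3 on A; P2 mixes 1/3 on P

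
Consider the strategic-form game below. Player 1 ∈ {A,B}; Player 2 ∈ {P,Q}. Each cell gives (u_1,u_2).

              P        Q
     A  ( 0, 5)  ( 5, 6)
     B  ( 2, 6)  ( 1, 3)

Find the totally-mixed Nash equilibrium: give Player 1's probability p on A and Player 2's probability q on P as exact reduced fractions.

P1 indiff ⇒ q·0+(1-q)·5 = q·2+(1-q)·1 ⇒ q(-2) = (1-q)(-4) ⇒ q = 2/3
P2 indiff ⇒ p·5+(1-p)·6 = p·6+(1-p)·3 ⇒ p(-1) = (1-p)(-3) ⇒ p = 3/4

P1 mixes 3/4 on A; P2 mixes 2/3 on P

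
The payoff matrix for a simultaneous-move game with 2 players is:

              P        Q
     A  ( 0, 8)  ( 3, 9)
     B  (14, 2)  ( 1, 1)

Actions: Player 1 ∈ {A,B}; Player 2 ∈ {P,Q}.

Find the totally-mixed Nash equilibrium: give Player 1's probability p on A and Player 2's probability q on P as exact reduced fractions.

p=1/2, q=1/8

P1 indiff ⇒ q·0+(1-q)·3 = q·14+(1-q)·1 ⇒ q(-14) = (1-q)(-2) ⇒ q = 1/8
P2 indiff ⇒ p·8+(1-p)·2 = p·9+(1-p)·1 ⇒ p(-1) = (1-p)(-1) ⇒ p = 1/2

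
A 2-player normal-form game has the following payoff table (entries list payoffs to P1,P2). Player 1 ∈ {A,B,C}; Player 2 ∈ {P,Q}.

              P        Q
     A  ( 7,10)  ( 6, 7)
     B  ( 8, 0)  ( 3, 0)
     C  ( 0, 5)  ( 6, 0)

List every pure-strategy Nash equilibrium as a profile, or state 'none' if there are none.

Nash profiles: (B,P)

(A,P): not NE [P1→B gives 8>7]
(A,Q): not NE [P2→P gives 10>7]
(B,P): NE
(B,Q): not NE [P1→C gives 6>3]
(C,P): not NE [P1→B gives 8>0]
(C,Q): not NE [P2→P gives 5>0]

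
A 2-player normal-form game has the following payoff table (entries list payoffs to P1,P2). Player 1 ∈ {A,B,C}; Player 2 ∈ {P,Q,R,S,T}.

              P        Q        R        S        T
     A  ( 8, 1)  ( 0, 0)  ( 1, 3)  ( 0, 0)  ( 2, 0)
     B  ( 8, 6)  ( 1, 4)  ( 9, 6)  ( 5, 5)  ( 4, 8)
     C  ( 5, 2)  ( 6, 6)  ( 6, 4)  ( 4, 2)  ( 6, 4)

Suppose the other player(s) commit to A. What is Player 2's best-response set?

u_2(P vs A) = 1
u_2(Q vs A) = 0
u_2(R vs A) = 3
u_2(S vs A) = 0
u_2(T vs A) = 0
max payoff 3 at {R}

P2 best: {R}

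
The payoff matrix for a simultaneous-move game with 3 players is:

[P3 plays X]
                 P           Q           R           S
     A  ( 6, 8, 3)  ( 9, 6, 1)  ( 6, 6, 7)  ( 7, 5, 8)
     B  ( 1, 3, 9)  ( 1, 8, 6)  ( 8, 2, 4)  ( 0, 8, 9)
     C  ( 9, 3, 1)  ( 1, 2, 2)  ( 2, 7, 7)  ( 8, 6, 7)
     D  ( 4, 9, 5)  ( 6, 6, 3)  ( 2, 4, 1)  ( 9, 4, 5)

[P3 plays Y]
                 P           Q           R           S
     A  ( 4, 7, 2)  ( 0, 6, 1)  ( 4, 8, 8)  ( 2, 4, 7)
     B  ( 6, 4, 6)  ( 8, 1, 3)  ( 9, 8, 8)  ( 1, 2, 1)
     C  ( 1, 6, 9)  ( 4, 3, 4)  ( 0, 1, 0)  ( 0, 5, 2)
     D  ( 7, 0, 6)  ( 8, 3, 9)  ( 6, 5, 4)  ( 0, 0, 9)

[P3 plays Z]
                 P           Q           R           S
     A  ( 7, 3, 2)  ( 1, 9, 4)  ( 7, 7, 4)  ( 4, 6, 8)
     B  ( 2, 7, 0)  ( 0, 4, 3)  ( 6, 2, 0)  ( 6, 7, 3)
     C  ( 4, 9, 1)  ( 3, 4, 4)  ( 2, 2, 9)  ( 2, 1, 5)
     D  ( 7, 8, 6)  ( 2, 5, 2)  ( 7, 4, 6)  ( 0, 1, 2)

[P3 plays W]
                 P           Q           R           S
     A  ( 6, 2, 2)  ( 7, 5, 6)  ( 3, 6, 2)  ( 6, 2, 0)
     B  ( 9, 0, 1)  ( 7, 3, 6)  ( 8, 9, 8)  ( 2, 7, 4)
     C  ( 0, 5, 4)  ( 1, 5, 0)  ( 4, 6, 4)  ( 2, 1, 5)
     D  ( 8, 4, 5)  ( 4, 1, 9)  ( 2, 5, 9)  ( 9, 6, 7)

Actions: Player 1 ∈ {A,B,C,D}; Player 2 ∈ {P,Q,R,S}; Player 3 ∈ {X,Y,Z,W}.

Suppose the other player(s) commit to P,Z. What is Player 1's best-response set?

BR_1 = {A,D}

u_1(A vs P,Z) = 7
u_1(B vs P,Z) = 2
u_1(C vs P,Z) = 4
u_1(D vs P,Z) = 7
max payoff 7 at {A,D}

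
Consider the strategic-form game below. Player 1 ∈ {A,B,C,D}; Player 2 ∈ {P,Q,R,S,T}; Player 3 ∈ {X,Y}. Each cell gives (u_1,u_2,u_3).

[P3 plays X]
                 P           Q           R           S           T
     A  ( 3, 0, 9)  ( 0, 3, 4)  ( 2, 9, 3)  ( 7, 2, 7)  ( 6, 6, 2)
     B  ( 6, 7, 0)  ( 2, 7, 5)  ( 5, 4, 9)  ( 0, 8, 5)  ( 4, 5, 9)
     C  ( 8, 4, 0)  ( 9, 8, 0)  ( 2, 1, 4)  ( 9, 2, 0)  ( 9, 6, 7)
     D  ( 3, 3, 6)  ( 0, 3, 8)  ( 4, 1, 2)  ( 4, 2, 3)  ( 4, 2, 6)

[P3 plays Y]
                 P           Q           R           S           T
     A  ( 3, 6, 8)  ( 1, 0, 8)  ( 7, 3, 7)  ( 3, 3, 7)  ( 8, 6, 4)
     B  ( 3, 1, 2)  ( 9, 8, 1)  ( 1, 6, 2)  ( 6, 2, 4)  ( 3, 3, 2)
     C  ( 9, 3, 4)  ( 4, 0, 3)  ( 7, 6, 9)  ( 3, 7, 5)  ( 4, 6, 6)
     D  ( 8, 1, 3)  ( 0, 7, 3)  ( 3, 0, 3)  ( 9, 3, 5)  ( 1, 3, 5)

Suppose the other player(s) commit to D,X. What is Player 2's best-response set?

u_2(P vs D,X) = 3
u_2(Q vs D,X) = 3
u_2(R vs D,X) = 1
u_2(S vs D,X) = 2
u_2(T vs D,X) = 2
max payoff 3 at {P,Q}

BR_2 = {P,Q}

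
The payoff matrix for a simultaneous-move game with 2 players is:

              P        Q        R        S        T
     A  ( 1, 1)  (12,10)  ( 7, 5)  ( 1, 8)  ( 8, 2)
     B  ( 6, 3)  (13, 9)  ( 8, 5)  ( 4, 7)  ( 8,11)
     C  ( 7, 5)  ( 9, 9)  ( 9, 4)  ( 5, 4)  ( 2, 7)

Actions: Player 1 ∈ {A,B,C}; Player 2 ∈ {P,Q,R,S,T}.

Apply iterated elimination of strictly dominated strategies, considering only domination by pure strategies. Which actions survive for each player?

P2 drop P (Q beats it: A:10>1 B:9>3 C:9>5)
P2 drop R (Q beats it: A:10>5 B:9>5 C:9>4)
P2 drop S (Q beats it: A:10>8 B:9>7 C:9>4)
P1 drop C (A beats it: Q:12>9 T:8>2)
P1→{A,B} P2→{Q,T}

IESDS → P1:{A,B} P2:{Q,T}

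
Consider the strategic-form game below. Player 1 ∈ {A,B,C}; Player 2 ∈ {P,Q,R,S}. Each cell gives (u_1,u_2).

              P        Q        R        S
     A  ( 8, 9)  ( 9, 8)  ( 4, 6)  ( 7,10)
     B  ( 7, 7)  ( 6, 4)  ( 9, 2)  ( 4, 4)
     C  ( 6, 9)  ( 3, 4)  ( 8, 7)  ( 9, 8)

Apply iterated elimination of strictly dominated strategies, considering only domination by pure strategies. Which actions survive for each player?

Survivors P1:{A,C} P2:{P,S}

P2 drop Q (P beats it: A:9>8 B:7>4 C:9>4)
P2 drop R (P beats it: A:9>6 B:7>2 C:9>7)
P1 drop B (A beats it: P:8>7 S:7>4)
P1→{A,C} P2→{P,S}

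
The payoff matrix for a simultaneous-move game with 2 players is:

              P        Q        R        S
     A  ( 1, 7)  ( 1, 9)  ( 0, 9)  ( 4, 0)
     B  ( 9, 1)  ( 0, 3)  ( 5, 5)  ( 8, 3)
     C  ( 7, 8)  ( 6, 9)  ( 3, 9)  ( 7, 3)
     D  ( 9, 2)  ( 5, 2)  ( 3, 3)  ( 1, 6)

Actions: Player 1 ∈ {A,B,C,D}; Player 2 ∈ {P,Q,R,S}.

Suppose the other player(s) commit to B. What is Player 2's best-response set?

BR_2 = {R}

u_2(P vs B) = 1
u_2(Q vs B) = 3
u_2(R vs B) = 5
u_2(S vs B) = 3
max payoff 5 at {R}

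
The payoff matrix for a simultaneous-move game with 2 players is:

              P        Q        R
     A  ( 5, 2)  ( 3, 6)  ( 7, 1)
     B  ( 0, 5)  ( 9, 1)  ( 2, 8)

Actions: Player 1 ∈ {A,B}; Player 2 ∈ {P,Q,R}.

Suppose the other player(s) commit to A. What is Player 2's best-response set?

u_2(P vs A) = 2
u_2(Q vs A) = 6
u_2(R vs A) = 1
max payoff 6 at {Q}

P2 best: {Q}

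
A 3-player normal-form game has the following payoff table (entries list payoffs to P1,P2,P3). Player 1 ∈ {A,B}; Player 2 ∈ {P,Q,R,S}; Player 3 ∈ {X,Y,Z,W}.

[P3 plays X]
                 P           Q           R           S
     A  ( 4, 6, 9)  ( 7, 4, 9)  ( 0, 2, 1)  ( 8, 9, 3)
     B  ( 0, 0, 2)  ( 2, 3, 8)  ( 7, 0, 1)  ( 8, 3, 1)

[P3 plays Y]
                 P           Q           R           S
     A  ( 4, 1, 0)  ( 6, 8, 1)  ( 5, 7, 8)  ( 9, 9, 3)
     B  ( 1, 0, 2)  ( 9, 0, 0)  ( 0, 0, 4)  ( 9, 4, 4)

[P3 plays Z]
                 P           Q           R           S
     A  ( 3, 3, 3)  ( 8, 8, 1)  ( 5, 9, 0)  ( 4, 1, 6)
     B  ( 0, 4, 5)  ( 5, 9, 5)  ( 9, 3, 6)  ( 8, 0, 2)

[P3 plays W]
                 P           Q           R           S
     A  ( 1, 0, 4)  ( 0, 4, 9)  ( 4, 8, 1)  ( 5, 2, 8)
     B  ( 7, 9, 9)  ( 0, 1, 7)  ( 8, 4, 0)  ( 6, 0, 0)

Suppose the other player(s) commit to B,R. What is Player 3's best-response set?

u_3(X vs B,R) = 1
u_3(Y vs B,R) = 4
u_3(Z vs B,R) = 6
u_3(W vs B,R) = 0
max payoff 6 at {Z}

P3 best: {Z}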